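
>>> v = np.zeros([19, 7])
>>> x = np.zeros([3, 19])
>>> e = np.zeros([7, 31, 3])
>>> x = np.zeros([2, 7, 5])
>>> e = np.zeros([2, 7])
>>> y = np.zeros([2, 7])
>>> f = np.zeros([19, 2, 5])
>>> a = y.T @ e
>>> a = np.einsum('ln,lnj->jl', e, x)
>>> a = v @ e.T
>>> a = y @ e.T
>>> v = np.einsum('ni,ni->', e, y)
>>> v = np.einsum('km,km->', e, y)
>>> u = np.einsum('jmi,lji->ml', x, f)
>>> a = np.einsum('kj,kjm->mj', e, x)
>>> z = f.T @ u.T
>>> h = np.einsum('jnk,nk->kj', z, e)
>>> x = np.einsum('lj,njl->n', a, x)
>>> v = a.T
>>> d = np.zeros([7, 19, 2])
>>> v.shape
(7, 5)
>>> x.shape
(2,)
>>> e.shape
(2, 7)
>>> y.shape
(2, 7)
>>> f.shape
(19, 2, 5)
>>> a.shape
(5, 7)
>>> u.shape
(7, 19)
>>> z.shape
(5, 2, 7)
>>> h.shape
(7, 5)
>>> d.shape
(7, 19, 2)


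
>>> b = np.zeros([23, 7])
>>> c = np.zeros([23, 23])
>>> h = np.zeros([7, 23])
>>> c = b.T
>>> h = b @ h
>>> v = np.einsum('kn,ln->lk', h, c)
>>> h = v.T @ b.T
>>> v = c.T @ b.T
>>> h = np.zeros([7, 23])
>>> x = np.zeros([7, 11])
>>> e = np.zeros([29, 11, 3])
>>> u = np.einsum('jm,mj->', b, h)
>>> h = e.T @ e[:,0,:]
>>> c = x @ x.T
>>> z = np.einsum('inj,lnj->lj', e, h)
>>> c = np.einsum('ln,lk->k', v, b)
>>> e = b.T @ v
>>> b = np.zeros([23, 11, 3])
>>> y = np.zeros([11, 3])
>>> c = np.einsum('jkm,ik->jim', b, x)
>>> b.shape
(23, 11, 3)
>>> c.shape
(23, 7, 3)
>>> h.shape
(3, 11, 3)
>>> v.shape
(23, 23)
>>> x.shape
(7, 11)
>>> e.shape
(7, 23)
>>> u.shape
()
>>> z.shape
(3, 3)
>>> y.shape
(11, 3)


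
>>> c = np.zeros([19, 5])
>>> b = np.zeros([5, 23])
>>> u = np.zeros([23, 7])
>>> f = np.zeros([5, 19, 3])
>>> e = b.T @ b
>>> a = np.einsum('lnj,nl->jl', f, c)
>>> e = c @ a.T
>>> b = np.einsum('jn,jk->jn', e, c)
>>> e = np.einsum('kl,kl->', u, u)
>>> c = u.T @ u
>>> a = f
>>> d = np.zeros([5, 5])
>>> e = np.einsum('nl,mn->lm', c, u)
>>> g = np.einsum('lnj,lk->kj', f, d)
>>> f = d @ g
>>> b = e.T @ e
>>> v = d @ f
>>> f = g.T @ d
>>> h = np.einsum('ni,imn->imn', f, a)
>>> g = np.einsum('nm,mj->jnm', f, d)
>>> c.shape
(7, 7)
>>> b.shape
(23, 23)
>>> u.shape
(23, 7)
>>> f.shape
(3, 5)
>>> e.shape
(7, 23)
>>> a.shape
(5, 19, 3)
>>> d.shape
(5, 5)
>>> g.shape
(5, 3, 5)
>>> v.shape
(5, 3)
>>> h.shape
(5, 19, 3)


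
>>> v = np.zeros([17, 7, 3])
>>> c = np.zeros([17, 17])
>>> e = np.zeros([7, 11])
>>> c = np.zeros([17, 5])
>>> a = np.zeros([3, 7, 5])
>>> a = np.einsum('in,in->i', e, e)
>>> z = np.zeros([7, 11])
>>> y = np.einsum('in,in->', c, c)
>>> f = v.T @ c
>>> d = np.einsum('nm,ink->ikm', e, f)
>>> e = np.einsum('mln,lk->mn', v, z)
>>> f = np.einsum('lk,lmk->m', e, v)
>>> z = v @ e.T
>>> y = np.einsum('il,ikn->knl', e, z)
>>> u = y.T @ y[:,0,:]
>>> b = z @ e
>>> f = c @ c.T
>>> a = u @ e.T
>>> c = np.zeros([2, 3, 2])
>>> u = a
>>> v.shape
(17, 7, 3)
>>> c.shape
(2, 3, 2)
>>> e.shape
(17, 3)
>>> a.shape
(3, 17, 17)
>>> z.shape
(17, 7, 17)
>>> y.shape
(7, 17, 3)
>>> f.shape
(17, 17)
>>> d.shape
(3, 5, 11)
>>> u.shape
(3, 17, 17)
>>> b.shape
(17, 7, 3)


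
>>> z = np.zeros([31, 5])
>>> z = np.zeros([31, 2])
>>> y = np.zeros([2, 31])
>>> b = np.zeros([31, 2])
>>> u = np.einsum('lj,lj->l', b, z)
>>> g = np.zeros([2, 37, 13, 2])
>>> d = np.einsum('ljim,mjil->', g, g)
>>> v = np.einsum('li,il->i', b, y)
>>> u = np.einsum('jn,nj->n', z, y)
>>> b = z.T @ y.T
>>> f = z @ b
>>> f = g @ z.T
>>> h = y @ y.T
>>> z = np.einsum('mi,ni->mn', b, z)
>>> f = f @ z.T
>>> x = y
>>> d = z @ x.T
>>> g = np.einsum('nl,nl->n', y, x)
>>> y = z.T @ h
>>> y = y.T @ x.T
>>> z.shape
(2, 31)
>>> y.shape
(2, 2)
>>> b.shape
(2, 2)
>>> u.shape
(2,)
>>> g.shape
(2,)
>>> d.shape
(2, 2)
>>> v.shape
(2,)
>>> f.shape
(2, 37, 13, 2)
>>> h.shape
(2, 2)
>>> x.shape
(2, 31)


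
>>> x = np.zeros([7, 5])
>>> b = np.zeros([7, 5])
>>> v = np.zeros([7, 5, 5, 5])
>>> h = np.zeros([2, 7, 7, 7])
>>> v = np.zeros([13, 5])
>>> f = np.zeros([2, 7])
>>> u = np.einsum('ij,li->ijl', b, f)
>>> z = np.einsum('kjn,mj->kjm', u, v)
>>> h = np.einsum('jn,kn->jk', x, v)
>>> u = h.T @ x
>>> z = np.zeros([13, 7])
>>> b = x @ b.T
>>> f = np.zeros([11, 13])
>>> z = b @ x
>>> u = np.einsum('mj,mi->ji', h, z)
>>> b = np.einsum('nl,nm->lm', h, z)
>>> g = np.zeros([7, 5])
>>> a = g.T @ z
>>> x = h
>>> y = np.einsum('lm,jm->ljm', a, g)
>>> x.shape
(7, 13)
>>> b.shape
(13, 5)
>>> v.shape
(13, 5)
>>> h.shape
(7, 13)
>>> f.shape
(11, 13)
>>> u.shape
(13, 5)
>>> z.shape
(7, 5)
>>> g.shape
(7, 5)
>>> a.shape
(5, 5)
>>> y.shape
(5, 7, 5)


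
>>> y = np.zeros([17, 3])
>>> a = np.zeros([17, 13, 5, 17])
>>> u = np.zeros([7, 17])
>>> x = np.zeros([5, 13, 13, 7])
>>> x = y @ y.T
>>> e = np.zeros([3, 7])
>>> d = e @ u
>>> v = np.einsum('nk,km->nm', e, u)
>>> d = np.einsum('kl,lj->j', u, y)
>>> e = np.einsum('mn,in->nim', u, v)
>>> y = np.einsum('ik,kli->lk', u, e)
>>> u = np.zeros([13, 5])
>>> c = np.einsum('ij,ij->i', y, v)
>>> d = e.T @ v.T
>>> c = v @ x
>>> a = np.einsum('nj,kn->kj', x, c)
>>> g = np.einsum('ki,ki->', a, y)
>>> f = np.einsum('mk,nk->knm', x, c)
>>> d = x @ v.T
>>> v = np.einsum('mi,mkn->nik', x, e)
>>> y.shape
(3, 17)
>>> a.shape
(3, 17)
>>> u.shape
(13, 5)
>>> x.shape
(17, 17)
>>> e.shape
(17, 3, 7)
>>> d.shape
(17, 3)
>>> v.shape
(7, 17, 3)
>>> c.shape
(3, 17)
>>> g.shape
()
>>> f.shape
(17, 3, 17)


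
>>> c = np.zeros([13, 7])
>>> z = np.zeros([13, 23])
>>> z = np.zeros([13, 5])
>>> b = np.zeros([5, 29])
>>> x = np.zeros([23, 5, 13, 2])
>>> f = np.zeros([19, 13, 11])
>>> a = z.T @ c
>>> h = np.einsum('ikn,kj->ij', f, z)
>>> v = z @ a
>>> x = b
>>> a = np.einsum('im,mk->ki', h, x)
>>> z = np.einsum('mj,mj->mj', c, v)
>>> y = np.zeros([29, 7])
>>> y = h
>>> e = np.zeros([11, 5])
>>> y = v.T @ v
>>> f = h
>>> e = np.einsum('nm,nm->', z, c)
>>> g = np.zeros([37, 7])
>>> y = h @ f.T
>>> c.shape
(13, 7)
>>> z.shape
(13, 7)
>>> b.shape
(5, 29)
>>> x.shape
(5, 29)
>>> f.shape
(19, 5)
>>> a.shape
(29, 19)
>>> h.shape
(19, 5)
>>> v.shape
(13, 7)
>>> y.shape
(19, 19)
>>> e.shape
()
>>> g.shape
(37, 7)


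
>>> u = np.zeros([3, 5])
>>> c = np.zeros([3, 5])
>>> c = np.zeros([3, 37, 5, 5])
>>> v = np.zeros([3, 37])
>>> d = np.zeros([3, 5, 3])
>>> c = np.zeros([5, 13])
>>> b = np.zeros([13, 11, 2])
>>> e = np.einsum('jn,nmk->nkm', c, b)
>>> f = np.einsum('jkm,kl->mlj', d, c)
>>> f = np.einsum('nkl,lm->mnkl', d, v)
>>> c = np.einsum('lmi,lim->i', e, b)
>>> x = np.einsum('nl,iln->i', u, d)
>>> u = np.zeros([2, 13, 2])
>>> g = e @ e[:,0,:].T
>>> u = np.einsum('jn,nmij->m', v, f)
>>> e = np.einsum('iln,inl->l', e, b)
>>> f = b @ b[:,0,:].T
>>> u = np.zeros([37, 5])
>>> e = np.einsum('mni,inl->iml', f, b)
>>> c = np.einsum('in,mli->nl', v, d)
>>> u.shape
(37, 5)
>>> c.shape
(37, 5)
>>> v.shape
(3, 37)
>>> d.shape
(3, 5, 3)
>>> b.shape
(13, 11, 2)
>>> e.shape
(13, 13, 2)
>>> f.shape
(13, 11, 13)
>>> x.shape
(3,)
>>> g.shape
(13, 2, 13)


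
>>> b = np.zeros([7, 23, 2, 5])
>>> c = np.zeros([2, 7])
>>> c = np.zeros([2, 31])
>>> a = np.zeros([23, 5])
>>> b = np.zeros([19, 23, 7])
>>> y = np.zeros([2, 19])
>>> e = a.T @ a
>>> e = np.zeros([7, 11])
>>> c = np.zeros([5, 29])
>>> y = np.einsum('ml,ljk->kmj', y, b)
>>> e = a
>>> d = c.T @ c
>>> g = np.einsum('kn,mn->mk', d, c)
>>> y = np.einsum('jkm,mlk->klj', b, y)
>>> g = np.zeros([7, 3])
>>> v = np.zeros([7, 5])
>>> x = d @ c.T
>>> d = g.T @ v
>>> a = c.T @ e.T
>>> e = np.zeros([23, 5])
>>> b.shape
(19, 23, 7)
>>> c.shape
(5, 29)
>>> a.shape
(29, 23)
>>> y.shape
(23, 2, 19)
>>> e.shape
(23, 5)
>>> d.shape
(3, 5)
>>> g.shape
(7, 3)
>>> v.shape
(7, 5)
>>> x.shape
(29, 5)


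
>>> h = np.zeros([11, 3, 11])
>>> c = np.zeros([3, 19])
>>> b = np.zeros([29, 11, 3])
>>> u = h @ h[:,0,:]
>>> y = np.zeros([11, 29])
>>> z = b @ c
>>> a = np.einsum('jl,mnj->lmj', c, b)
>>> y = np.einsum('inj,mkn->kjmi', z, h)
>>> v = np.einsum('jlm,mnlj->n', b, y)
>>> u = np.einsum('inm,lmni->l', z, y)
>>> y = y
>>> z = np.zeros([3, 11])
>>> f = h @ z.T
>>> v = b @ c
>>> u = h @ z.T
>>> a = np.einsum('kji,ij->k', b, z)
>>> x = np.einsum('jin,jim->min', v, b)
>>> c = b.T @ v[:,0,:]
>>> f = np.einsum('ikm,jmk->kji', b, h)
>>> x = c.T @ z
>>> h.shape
(11, 3, 11)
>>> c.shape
(3, 11, 19)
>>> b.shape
(29, 11, 3)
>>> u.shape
(11, 3, 3)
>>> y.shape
(3, 19, 11, 29)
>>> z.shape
(3, 11)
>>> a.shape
(29,)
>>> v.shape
(29, 11, 19)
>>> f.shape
(11, 11, 29)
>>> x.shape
(19, 11, 11)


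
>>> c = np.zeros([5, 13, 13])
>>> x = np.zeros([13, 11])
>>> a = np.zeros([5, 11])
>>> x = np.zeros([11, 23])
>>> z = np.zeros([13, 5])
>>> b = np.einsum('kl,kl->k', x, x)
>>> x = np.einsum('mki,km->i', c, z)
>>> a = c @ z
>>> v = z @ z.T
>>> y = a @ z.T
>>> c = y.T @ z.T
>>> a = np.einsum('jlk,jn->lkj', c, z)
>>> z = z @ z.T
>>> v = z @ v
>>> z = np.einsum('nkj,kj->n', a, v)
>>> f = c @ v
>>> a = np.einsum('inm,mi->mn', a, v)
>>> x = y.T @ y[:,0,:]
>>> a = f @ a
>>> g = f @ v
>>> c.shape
(13, 13, 13)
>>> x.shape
(13, 13, 13)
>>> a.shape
(13, 13, 13)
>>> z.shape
(13,)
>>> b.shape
(11,)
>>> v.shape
(13, 13)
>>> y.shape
(5, 13, 13)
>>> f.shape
(13, 13, 13)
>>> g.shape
(13, 13, 13)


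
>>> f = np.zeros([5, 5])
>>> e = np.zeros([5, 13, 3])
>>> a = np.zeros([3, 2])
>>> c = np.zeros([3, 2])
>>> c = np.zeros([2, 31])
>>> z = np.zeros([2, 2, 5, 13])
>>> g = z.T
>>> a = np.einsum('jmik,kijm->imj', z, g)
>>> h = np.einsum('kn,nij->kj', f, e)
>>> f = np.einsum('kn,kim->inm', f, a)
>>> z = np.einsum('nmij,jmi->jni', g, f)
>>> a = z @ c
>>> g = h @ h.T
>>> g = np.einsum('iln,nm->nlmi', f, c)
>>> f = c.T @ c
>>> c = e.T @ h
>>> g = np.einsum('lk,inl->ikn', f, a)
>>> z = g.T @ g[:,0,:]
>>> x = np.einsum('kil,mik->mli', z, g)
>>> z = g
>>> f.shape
(31, 31)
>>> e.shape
(5, 13, 3)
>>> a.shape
(2, 13, 31)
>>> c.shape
(3, 13, 3)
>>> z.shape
(2, 31, 13)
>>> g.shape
(2, 31, 13)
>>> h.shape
(5, 3)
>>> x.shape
(2, 13, 31)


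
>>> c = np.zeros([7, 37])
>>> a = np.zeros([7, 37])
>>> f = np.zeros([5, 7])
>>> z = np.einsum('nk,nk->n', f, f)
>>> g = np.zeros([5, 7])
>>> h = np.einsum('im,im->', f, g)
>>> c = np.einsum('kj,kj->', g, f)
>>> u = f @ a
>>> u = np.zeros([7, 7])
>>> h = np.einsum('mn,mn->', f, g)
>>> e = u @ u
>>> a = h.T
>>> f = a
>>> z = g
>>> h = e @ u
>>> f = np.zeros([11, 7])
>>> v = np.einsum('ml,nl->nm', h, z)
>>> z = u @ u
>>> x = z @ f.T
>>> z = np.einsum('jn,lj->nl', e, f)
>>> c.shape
()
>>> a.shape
()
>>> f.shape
(11, 7)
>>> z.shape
(7, 11)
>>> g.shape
(5, 7)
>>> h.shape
(7, 7)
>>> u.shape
(7, 7)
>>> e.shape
(7, 7)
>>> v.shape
(5, 7)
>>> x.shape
(7, 11)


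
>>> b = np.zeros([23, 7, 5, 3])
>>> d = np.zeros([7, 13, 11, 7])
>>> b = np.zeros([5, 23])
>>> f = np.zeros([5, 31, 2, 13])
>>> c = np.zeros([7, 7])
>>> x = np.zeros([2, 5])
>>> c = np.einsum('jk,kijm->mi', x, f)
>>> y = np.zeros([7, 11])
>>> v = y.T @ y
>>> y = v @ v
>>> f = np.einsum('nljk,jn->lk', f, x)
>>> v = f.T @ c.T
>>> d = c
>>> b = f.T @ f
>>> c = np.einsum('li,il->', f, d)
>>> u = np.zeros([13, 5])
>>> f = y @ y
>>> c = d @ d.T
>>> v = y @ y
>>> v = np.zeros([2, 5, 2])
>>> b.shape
(13, 13)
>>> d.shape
(13, 31)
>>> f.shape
(11, 11)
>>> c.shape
(13, 13)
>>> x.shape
(2, 5)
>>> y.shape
(11, 11)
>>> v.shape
(2, 5, 2)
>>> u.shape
(13, 5)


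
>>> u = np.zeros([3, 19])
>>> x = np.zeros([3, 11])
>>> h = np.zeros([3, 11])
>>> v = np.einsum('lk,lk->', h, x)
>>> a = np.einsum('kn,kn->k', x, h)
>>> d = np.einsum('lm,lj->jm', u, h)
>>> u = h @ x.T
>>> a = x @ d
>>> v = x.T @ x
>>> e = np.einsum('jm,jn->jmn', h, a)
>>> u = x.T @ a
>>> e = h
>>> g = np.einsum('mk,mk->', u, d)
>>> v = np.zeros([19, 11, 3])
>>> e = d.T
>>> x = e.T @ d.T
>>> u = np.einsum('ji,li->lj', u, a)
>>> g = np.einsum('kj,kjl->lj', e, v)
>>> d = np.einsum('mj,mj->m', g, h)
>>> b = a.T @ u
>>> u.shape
(3, 11)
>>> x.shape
(11, 11)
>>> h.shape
(3, 11)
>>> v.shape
(19, 11, 3)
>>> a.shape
(3, 19)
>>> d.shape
(3,)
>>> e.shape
(19, 11)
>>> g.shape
(3, 11)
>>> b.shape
(19, 11)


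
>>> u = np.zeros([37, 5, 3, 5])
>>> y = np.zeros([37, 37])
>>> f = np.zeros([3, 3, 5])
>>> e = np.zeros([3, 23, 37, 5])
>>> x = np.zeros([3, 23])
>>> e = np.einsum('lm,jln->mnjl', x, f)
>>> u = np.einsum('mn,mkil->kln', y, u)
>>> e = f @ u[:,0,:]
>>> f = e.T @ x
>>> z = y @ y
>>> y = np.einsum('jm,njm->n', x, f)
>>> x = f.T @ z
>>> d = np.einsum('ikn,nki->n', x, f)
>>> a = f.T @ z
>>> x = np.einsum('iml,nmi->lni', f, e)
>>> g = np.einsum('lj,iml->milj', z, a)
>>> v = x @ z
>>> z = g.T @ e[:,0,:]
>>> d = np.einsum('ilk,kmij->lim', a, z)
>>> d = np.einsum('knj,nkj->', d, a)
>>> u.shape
(5, 5, 37)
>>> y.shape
(37,)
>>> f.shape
(37, 3, 23)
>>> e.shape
(3, 3, 37)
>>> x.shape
(23, 3, 37)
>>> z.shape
(37, 37, 23, 37)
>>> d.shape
()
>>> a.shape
(23, 3, 37)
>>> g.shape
(3, 23, 37, 37)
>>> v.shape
(23, 3, 37)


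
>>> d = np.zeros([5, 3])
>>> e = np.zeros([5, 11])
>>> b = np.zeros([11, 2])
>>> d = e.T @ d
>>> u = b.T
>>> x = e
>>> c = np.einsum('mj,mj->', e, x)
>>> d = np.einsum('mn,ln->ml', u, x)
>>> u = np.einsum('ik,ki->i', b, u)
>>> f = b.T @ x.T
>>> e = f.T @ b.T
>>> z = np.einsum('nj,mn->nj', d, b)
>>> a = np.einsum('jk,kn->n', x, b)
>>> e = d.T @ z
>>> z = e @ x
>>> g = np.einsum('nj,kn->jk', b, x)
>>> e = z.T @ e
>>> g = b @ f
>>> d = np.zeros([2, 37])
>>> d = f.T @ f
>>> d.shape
(5, 5)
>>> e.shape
(11, 5)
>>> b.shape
(11, 2)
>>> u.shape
(11,)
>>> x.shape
(5, 11)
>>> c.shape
()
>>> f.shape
(2, 5)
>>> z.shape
(5, 11)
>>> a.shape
(2,)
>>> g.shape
(11, 5)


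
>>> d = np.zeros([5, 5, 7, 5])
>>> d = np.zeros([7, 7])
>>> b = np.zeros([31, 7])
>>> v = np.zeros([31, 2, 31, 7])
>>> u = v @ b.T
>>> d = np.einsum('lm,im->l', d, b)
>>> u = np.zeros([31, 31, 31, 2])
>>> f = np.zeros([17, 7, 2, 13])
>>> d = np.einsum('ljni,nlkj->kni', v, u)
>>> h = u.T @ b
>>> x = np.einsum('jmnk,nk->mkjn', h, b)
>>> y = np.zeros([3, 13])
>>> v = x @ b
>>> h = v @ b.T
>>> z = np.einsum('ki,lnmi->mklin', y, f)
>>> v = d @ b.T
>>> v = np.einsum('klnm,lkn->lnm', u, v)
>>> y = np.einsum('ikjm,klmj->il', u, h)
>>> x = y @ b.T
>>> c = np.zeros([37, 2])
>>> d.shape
(31, 31, 7)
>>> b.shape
(31, 7)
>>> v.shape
(31, 31, 2)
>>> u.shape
(31, 31, 31, 2)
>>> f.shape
(17, 7, 2, 13)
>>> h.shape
(31, 7, 2, 31)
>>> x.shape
(31, 31)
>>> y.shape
(31, 7)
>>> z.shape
(2, 3, 17, 13, 7)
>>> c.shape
(37, 2)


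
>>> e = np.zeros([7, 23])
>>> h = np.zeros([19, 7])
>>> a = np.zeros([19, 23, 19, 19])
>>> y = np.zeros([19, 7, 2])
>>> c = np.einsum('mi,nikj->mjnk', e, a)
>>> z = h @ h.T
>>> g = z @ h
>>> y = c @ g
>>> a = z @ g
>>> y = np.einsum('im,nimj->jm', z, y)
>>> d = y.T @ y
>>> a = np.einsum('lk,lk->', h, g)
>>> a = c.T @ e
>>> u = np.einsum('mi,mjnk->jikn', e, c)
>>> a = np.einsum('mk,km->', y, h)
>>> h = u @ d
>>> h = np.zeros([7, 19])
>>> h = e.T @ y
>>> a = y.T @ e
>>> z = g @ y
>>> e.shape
(7, 23)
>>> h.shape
(23, 19)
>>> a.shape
(19, 23)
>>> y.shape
(7, 19)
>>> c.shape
(7, 19, 19, 19)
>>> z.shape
(19, 19)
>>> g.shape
(19, 7)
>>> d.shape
(19, 19)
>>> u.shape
(19, 23, 19, 19)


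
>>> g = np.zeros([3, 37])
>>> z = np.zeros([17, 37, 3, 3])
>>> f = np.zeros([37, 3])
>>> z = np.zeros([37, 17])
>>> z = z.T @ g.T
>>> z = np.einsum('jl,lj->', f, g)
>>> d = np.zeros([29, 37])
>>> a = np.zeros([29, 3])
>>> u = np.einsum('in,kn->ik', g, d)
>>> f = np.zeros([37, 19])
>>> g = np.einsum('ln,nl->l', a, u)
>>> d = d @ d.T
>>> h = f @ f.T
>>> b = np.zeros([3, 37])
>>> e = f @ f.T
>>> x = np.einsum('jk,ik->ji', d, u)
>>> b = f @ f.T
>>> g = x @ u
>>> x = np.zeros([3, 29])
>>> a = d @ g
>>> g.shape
(29, 29)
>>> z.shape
()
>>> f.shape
(37, 19)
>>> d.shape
(29, 29)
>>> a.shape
(29, 29)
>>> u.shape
(3, 29)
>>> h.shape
(37, 37)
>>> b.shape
(37, 37)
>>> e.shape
(37, 37)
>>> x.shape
(3, 29)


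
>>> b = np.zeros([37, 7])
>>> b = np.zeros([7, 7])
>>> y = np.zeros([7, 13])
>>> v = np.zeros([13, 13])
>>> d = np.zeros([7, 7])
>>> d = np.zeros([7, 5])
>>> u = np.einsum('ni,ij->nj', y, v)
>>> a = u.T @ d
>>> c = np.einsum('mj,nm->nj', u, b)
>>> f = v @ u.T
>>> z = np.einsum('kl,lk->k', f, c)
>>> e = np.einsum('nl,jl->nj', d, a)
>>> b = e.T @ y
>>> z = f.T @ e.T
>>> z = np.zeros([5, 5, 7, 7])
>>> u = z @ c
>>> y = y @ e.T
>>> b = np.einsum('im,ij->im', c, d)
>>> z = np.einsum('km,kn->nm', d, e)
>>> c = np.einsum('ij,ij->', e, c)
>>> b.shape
(7, 13)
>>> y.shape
(7, 7)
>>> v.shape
(13, 13)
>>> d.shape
(7, 5)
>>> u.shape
(5, 5, 7, 13)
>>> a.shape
(13, 5)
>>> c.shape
()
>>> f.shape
(13, 7)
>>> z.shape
(13, 5)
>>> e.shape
(7, 13)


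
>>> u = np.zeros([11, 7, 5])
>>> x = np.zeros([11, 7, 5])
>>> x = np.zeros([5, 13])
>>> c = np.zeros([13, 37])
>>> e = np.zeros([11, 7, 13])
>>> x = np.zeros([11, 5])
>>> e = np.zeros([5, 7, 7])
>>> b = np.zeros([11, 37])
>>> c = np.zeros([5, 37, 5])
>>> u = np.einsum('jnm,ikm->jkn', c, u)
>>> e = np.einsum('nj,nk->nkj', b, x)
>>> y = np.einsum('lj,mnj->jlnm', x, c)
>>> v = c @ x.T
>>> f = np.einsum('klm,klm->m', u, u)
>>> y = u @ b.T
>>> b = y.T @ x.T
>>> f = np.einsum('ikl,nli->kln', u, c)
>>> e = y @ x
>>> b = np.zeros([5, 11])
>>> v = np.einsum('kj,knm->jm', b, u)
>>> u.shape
(5, 7, 37)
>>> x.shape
(11, 5)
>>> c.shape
(5, 37, 5)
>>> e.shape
(5, 7, 5)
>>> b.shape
(5, 11)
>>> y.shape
(5, 7, 11)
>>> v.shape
(11, 37)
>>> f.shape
(7, 37, 5)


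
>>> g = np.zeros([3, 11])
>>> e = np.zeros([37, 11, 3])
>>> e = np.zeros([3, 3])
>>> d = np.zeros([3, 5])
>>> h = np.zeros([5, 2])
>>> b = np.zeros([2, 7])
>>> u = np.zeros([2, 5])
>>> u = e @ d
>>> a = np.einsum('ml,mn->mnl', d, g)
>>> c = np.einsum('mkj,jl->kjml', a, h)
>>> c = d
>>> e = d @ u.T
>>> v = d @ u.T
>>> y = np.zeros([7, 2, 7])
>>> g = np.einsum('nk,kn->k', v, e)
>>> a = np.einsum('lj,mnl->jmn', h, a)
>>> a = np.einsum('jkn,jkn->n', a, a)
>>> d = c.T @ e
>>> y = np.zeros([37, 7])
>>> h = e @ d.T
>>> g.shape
(3,)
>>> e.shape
(3, 3)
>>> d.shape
(5, 3)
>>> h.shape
(3, 5)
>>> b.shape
(2, 7)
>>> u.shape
(3, 5)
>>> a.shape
(11,)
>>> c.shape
(3, 5)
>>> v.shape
(3, 3)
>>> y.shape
(37, 7)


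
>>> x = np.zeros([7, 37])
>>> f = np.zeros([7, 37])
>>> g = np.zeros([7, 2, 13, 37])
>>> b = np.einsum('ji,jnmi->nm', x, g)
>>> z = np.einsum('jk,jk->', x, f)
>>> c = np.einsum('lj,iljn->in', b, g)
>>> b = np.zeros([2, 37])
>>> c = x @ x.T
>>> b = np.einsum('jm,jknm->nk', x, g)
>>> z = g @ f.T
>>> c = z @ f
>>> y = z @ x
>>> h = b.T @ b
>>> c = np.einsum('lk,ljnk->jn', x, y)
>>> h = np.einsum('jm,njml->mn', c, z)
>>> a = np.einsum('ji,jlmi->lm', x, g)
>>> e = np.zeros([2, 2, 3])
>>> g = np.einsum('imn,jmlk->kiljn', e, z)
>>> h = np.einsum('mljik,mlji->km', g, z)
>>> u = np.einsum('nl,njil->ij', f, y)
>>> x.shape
(7, 37)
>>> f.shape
(7, 37)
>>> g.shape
(7, 2, 13, 7, 3)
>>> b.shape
(13, 2)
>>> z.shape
(7, 2, 13, 7)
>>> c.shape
(2, 13)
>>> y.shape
(7, 2, 13, 37)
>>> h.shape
(3, 7)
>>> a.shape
(2, 13)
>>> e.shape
(2, 2, 3)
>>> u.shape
(13, 2)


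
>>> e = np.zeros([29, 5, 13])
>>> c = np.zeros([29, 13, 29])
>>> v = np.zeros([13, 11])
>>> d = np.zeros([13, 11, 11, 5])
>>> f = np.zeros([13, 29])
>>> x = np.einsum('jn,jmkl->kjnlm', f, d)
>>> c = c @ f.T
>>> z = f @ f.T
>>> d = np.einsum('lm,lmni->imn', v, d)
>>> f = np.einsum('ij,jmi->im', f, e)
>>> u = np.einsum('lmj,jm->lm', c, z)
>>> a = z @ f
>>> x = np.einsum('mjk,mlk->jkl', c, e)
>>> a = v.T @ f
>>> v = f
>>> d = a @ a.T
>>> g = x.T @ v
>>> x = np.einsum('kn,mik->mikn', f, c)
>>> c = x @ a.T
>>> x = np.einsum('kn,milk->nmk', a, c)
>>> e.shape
(29, 5, 13)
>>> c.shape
(29, 13, 13, 11)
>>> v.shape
(13, 5)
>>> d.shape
(11, 11)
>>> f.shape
(13, 5)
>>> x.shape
(5, 29, 11)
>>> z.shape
(13, 13)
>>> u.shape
(29, 13)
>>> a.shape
(11, 5)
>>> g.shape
(5, 13, 5)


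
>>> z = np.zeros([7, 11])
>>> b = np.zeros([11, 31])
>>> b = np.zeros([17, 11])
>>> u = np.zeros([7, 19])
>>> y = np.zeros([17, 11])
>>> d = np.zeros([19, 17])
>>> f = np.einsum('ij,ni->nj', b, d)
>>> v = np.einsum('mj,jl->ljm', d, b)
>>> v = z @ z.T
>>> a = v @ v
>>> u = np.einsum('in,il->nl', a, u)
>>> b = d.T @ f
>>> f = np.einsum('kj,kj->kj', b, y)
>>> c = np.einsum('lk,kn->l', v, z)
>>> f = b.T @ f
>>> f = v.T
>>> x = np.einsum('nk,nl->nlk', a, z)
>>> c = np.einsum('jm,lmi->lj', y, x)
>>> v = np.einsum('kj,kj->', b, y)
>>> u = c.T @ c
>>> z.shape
(7, 11)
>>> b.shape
(17, 11)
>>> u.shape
(17, 17)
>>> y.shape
(17, 11)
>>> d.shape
(19, 17)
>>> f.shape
(7, 7)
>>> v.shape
()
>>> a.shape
(7, 7)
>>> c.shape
(7, 17)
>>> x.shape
(7, 11, 7)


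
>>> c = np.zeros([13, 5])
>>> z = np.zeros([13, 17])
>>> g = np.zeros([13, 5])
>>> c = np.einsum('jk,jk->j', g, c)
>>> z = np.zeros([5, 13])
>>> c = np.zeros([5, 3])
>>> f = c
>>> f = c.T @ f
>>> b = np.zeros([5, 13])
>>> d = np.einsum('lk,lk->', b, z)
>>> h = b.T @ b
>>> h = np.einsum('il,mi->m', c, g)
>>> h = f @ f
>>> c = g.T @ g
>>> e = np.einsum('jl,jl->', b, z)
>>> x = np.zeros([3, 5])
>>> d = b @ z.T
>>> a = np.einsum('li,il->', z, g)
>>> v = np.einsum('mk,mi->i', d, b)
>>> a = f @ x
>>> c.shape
(5, 5)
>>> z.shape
(5, 13)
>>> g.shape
(13, 5)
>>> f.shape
(3, 3)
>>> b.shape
(5, 13)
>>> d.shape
(5, 5)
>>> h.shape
(3, 3)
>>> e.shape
()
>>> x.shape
(3, 5)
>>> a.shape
(3, 5)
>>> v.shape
(13,)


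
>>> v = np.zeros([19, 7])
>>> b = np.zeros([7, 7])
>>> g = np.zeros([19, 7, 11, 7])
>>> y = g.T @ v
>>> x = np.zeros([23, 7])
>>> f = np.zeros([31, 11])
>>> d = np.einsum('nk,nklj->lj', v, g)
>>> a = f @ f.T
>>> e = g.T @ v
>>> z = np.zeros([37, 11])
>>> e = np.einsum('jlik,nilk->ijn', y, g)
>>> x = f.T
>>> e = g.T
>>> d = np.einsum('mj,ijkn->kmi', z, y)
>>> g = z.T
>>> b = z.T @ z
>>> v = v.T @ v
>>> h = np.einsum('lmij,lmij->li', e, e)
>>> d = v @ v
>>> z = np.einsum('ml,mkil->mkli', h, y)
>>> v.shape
(7, 7)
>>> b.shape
(11, 11)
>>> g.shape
(11, 37)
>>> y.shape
(7, 11, 7, 7)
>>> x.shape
(11, 31)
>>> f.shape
(31, 11)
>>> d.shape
(7, 7)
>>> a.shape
(31, 31)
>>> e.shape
(7, 11, 7, 19)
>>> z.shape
(7, 11, 7, 7)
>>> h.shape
(7, 7)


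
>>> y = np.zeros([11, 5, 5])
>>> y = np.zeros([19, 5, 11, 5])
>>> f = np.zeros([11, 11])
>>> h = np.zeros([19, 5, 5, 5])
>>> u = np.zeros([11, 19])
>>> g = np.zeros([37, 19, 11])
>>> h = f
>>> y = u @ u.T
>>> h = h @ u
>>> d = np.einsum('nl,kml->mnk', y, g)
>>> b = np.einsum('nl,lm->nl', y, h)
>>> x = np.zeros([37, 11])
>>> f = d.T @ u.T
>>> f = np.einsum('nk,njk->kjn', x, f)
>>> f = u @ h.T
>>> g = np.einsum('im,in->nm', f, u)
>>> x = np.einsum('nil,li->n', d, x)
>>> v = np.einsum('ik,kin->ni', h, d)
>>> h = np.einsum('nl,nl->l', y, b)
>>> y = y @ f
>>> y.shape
(11, 11)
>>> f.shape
(11, 11)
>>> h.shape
(11,)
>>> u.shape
(11, 19)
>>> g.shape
(19, 11)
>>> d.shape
(19, 11, 37)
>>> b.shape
(11, 11)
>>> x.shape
(19,)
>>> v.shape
(37, 11)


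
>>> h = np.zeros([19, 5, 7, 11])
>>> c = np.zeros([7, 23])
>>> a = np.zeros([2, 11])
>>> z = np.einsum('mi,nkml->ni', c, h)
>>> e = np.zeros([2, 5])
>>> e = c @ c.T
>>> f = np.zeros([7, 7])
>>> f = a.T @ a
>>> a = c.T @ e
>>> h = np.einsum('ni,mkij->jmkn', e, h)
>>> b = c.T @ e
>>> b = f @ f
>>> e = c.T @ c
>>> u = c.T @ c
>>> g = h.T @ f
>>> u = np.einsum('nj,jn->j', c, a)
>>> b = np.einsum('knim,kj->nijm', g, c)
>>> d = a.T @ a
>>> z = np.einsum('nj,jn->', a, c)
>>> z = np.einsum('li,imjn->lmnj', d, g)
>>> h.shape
(11, 19, 5, 7)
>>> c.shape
(7, 23)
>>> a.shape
(23, 7)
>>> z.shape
(7, 5, 11, 19)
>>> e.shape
(23, 23)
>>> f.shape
(11, 11)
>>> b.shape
(5, 19, 23, 11)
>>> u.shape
(23,)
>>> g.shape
(7, 5, 19, 11)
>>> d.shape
(7, 7)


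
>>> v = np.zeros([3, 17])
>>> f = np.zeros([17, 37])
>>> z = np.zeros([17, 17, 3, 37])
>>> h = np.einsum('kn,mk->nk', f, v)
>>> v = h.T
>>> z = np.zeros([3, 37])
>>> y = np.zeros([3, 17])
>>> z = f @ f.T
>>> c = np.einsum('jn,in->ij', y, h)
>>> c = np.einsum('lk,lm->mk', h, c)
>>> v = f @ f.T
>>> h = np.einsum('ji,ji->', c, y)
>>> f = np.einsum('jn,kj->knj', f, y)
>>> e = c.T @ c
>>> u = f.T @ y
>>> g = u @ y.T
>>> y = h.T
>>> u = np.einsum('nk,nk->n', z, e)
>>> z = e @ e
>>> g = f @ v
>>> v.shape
(17, 17)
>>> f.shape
(3, 37, 17)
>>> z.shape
(17, 17)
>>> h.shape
()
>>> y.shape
()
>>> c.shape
(3, 17)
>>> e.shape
(17, 17)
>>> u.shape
(17,)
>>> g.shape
(3, 37, 17)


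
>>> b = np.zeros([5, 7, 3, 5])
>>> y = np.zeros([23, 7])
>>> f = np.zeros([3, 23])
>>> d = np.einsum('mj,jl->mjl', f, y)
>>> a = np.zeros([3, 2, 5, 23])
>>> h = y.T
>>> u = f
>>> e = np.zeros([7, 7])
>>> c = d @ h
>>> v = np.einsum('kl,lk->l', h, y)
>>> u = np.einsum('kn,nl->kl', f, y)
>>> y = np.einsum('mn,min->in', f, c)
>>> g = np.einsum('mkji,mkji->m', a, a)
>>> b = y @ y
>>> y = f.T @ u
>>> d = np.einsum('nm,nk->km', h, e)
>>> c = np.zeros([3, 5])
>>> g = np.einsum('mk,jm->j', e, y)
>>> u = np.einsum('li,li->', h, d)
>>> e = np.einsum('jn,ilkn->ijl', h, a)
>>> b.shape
(23, 23)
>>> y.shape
(23, 7)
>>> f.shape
(3, 23)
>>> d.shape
(7, 23)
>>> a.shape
(3, 2, 5, 23)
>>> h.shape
(7, 23)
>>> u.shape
()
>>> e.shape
(3, 7, 2)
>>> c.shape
(3, 5)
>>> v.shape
(23,)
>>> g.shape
(23,)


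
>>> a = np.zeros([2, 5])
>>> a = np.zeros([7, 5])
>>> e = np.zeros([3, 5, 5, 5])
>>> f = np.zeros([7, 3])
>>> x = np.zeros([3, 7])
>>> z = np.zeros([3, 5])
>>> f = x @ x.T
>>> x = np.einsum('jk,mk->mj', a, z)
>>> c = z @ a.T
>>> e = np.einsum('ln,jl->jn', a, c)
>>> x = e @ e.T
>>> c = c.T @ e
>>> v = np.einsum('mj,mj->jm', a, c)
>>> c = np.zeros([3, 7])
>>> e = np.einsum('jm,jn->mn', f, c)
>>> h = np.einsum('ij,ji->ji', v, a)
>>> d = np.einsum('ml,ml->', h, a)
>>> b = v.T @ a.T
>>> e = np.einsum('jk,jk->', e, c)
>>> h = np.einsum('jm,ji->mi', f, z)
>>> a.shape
(7, 5)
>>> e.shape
()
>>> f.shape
(3, 3)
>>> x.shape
(3, 3)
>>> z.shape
(3, 5)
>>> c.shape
(3, 7)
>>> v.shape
(5, 7)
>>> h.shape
(3, 5)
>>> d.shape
()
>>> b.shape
(7, 7)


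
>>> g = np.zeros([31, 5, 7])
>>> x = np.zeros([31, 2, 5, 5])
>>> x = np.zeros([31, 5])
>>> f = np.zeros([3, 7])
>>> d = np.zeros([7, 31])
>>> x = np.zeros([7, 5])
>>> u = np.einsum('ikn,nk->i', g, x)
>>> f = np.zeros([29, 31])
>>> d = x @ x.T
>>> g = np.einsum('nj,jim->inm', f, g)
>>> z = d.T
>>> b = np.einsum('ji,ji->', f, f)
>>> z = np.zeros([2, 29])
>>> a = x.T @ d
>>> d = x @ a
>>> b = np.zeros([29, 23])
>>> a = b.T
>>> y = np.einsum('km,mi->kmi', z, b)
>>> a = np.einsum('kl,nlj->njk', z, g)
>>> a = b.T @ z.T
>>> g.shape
(5, 29, 7)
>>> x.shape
(7, 5)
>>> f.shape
(29, 31)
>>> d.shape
(7, 7)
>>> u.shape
(31,)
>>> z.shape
(2, 29)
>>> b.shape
(29, 23)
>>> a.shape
(23, 2)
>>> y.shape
(2, 29, 23)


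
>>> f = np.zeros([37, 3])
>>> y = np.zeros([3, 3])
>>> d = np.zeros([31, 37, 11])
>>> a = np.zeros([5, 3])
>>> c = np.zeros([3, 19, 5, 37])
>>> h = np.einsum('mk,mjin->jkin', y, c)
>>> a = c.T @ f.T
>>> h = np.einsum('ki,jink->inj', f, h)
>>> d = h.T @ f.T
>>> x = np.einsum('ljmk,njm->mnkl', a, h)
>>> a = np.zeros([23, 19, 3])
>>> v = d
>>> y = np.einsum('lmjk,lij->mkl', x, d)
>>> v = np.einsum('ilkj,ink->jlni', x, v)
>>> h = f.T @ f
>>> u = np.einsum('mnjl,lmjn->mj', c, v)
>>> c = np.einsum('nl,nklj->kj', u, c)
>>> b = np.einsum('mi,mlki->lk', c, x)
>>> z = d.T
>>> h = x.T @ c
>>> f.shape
(37, 3)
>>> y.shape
(3, 37, 19)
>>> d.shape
(19, 5, 37)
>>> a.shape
(23, 19, 3)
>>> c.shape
(19, 37)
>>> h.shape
(37, 37, 3, 37)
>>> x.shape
(19, 3, 37, 37)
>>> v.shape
(37, 3, 5, 19)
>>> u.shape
(3, 5)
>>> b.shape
(3, 37)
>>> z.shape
(37, 5, 19)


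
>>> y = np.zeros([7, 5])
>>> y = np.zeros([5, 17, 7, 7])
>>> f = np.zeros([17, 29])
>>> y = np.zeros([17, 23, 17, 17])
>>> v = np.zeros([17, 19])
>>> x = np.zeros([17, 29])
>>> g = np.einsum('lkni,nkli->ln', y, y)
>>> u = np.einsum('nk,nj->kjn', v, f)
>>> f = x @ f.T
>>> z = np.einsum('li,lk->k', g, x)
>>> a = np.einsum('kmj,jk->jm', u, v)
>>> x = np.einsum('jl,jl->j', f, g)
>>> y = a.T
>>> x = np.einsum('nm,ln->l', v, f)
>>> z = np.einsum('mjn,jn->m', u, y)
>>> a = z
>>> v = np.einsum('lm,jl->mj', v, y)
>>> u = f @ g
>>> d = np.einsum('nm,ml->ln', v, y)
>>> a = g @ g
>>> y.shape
(29, 17)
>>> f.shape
(17, 17)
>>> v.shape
(19, 29)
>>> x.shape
(17,)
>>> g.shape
(17, 17)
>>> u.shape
(17, 17)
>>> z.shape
(19,)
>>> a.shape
(17, 17)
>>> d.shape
(17, 19)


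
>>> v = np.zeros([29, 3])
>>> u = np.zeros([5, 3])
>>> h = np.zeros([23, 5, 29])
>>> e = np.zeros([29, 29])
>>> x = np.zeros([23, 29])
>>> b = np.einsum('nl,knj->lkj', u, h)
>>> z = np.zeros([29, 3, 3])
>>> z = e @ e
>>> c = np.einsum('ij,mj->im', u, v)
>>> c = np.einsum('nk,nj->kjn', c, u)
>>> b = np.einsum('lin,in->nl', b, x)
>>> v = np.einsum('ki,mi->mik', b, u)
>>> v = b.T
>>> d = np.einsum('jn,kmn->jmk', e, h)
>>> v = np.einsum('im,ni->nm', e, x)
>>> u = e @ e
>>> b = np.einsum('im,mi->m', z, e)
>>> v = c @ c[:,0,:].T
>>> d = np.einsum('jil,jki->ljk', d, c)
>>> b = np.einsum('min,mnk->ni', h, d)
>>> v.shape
(29, 3, 29)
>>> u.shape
(29, 29)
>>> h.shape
(23, 5, 29)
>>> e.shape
(29, 29)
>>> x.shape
(23, 29)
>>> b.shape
(29, 5)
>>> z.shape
(29, 29)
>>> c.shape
(29, 3, 5)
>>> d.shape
(23, 29, 3)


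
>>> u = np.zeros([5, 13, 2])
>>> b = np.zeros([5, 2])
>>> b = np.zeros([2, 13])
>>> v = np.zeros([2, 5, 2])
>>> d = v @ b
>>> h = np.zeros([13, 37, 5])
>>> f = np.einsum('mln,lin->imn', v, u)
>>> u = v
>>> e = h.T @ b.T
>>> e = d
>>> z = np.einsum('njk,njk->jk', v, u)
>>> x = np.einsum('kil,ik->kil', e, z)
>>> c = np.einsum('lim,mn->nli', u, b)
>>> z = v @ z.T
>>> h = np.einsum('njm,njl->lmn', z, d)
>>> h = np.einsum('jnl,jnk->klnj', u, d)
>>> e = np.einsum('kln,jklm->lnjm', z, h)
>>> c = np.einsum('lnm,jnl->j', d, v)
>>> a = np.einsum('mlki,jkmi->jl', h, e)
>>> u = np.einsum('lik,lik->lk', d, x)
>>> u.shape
(2, 13)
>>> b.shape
(2, 13)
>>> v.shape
(2, 5, 2)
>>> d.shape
(2, 5, 13)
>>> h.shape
(13, 2, 5, 2)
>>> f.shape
(13, 2, 2)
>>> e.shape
(5, 5, 13, 2)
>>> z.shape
(2, 5, 5)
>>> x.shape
(2, 5, 13)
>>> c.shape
(2,)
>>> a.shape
(5, 2)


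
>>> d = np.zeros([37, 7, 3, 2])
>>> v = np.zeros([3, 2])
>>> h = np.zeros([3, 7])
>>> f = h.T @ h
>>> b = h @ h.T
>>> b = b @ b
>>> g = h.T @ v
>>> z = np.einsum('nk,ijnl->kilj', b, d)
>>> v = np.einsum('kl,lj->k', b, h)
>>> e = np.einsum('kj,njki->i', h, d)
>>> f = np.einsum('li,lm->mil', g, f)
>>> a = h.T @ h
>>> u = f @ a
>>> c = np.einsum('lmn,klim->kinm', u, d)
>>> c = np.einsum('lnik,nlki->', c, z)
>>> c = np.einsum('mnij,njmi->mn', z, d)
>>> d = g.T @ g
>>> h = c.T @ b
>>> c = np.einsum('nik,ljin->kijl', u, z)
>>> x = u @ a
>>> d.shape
(2, 2)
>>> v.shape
(3,)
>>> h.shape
(37, 3)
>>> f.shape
(7, 2, 7)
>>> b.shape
(3, 3)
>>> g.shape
(7, 2)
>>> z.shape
(3, 37, 2, 7)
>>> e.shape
(2,)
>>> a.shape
(7, 7)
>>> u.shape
(7, 2, 7)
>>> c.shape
(7, 2, 37, 3)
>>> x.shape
(7, 2, 7)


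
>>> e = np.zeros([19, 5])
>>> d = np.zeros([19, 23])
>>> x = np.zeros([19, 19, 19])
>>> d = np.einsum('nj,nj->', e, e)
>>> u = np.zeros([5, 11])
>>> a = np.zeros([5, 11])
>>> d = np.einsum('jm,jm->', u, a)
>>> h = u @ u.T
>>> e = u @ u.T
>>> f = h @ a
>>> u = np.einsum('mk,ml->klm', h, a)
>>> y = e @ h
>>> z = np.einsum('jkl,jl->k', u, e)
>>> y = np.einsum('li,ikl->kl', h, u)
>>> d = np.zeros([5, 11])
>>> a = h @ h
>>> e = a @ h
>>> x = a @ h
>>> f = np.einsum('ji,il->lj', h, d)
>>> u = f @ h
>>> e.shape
(5, 5)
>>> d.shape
(5, 11)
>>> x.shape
(5, 5)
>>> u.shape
(11, 5)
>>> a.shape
(5, 5)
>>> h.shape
(5, 5)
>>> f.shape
(11, 5)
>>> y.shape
(11, 5)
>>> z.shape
(11,)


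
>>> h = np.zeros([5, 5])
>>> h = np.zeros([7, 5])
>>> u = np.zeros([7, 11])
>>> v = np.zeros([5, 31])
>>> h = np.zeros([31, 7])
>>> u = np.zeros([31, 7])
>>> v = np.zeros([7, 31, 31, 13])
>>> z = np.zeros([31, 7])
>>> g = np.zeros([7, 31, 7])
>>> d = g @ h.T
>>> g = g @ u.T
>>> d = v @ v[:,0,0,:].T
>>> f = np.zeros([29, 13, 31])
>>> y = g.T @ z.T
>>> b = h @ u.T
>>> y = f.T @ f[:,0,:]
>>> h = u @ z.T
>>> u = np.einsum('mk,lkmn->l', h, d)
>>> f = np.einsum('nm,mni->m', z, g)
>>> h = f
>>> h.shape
(7,)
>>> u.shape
(7,)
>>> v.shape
(7, 31, 31, 13)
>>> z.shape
(31, 7)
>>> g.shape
(7, 31, 31)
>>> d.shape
(7, 31, 31, 7)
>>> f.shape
(7,)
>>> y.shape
(31, 13, 31)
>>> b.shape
(31, 31)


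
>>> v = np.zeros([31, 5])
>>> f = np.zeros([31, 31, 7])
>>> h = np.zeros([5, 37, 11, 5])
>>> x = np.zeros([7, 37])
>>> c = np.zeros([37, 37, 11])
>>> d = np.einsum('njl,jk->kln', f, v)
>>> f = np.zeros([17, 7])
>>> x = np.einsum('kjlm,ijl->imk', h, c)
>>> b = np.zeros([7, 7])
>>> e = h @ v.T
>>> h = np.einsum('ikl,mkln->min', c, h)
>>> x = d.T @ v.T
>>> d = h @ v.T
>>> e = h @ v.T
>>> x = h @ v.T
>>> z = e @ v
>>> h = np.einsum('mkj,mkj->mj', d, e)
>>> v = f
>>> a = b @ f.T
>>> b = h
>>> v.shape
(17, 7)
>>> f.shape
(17, 7)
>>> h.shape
(5, 31)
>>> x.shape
(5, 37, 31)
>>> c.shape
(37, 37, 11)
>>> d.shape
(5, 37, 31)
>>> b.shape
(5, 31)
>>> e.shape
(5, 37, 31)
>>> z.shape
(5, 37, 5)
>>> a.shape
(7, 17)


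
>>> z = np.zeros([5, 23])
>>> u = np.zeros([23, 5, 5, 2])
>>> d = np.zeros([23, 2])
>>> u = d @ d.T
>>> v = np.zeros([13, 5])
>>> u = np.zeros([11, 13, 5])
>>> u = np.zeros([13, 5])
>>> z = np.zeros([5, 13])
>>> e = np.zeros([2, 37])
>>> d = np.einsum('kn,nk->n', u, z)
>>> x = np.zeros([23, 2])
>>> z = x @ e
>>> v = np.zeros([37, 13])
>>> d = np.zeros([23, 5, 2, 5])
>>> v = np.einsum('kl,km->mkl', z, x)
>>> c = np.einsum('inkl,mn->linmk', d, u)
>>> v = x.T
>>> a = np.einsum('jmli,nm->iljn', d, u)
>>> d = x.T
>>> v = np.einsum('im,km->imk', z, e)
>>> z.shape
(23, 37)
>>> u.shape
(13, 5)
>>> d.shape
(2, 23)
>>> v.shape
(23, 37, 2)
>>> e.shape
(2, 37)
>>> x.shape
(23, 2)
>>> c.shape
(5, 23, 5, 13, 2)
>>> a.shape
(5, 2, 23, 13)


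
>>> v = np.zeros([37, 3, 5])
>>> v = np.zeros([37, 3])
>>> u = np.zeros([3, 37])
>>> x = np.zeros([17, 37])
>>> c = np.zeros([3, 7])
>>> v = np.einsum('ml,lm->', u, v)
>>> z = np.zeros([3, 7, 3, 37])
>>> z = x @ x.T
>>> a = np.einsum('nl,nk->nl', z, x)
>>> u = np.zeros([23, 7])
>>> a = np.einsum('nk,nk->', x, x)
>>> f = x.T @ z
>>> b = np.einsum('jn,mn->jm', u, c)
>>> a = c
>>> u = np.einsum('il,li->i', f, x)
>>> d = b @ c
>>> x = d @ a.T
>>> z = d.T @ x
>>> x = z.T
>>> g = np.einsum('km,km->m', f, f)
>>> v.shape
()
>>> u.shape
(37,)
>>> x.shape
(3, 7)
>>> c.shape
(3, 7)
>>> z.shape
(7, 3)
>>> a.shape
(3, 7)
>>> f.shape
(37, 17)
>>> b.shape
(23, 3)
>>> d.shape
(23, 7)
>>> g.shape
(17,)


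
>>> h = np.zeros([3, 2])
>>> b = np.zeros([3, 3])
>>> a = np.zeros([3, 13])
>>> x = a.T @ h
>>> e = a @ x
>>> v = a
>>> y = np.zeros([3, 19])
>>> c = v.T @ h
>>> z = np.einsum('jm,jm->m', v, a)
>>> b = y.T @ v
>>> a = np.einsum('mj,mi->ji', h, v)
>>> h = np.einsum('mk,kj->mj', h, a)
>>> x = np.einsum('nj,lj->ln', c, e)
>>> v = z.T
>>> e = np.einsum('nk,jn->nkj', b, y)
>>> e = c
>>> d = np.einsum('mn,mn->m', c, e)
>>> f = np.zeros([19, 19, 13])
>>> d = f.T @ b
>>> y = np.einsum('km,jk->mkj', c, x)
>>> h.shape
(3, 13)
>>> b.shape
(19, 13)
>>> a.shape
(2, 13)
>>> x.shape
(3, 13)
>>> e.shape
(13, 2)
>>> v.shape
(13,)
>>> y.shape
(2, 13, 3)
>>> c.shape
(13, 2)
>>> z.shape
(13,)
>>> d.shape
(13, 19, 13)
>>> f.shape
(19, 19, 13)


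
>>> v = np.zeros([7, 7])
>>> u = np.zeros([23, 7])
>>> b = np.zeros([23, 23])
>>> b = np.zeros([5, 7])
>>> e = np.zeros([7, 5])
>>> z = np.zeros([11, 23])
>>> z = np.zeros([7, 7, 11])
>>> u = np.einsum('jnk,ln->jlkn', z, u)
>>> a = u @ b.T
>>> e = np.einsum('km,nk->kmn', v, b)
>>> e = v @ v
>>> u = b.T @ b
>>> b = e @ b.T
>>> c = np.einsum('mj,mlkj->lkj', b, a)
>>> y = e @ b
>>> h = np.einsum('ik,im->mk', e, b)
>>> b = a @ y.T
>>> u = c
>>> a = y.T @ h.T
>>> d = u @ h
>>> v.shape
(7, 7)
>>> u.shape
(23, 11, 5)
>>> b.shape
(7, 23, 11, 7)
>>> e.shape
(7, 7)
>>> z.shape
(7, 7, 11)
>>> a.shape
(5, 5)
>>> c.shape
(23, 11, 5)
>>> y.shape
(7, 5)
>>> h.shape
(5, 7)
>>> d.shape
(23, 11, 7)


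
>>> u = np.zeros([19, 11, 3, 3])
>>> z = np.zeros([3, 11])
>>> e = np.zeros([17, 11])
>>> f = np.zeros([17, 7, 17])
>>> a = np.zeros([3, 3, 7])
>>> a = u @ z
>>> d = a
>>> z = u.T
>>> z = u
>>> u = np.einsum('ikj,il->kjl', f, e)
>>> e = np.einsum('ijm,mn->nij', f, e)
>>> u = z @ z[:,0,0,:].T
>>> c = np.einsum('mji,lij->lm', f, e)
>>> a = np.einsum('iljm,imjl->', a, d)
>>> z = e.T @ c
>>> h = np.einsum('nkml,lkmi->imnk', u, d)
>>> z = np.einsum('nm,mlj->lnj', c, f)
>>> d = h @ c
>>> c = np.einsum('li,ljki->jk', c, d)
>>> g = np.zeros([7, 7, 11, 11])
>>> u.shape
(19, 11, 3, 19)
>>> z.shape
(7, 11, 17)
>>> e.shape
(11, 17, 7)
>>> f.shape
(17, 7, 17)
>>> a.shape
()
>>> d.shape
(11, 3, 19, 17)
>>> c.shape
(3, 19)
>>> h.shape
(11, 3, 19, 11)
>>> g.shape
(7, 7, 11, 11)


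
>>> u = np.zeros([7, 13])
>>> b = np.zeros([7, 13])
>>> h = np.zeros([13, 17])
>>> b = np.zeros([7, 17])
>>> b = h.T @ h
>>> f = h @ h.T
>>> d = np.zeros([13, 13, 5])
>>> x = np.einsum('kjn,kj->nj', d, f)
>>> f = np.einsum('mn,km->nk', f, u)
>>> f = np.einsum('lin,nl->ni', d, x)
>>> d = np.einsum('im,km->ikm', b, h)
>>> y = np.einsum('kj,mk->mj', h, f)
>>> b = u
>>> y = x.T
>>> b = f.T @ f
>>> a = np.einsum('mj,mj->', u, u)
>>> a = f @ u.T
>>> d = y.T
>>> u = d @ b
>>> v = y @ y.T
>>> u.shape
(5, 13)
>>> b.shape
(13, 13)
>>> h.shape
(13, 17)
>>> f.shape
(5, 13)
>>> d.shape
(5, 13)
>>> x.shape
(5, 13)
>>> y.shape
(13, 5)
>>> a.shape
(5, 7)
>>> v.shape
(13, 13)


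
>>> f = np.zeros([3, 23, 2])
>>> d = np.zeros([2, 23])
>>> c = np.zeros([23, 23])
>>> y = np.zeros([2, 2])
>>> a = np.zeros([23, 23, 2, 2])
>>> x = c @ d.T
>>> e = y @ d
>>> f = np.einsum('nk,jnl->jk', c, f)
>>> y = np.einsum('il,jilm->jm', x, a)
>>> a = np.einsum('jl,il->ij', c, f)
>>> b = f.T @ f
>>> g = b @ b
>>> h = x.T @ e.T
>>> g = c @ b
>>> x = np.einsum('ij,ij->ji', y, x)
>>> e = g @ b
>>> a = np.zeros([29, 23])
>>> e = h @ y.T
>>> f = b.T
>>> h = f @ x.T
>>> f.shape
(23, 23)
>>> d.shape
(2, 23)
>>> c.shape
(23, 23)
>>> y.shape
(23, 2)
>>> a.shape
(29, 23)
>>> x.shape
(2, 23)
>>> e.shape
(2, 23)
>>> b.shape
(23, 23)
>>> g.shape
(23, 23)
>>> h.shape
(23, 2)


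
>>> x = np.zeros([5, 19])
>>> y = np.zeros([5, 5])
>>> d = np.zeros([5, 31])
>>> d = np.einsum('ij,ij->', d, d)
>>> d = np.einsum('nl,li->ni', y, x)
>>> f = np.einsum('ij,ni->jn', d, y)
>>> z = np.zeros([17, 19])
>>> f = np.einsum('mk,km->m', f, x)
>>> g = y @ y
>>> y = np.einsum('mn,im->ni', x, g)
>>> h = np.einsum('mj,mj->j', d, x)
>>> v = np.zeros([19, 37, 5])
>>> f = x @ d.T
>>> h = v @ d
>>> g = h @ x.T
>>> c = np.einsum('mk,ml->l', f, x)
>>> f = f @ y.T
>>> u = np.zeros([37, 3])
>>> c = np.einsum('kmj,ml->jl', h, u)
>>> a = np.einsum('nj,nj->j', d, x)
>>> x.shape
(5, 19)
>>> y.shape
(19, 5)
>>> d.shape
(5, 19)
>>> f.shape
(5, 19)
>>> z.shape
(17, 19)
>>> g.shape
(19, 37, 5)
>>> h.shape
(19, 37, 19)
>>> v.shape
(19, 37, 5)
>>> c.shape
(19, 3)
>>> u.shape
(37, 3)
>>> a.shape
(19,)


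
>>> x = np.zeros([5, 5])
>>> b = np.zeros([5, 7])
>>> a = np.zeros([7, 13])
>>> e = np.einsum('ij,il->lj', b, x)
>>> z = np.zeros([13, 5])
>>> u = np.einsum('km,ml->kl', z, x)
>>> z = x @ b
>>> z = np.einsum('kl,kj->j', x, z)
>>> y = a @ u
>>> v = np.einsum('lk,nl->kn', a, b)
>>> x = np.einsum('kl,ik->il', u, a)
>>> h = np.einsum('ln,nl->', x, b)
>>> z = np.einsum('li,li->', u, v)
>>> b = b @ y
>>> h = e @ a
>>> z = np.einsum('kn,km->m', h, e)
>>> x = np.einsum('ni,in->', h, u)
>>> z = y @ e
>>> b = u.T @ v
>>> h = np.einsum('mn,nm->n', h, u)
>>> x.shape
()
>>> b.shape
(5, 5)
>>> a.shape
(7, 13)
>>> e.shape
(5, 7)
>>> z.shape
(7, 7)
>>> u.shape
(13, 5)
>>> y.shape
(7, 5)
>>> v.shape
(13, 5)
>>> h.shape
(13,)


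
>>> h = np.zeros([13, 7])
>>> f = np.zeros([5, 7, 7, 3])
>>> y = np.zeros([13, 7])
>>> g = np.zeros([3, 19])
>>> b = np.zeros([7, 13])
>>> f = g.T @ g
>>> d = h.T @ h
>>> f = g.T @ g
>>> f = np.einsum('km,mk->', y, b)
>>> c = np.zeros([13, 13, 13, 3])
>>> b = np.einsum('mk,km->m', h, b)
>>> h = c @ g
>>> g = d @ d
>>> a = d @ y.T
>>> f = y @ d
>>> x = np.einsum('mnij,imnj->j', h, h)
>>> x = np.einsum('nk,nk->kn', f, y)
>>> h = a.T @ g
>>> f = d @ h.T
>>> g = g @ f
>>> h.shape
(13, 7)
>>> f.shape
(7, 13)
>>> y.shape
(13, 7)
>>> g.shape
(7, 13)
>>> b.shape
(13,)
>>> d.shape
(7, 7)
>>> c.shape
(13, 13, 13, 3)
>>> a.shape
(7, 13)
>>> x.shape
(7, 13)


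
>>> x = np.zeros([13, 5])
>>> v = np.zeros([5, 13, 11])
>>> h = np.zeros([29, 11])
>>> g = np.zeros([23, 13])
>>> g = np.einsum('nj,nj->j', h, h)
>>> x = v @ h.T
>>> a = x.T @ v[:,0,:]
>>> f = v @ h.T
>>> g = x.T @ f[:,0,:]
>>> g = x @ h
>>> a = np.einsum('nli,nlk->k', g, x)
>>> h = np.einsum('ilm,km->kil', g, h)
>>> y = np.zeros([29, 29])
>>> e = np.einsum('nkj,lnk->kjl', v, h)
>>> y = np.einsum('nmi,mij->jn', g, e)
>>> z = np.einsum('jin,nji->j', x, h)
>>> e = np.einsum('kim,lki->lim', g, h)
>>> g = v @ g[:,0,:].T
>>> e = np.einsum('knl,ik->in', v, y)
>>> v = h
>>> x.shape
(5, 13, 29)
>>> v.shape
(29, 5, 13)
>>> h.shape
(29, 5, 13)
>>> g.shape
(5, 13, 5)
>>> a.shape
(29,)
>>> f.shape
(5, 13, 29)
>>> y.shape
(29, 5)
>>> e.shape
(29, 13)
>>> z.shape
(5,)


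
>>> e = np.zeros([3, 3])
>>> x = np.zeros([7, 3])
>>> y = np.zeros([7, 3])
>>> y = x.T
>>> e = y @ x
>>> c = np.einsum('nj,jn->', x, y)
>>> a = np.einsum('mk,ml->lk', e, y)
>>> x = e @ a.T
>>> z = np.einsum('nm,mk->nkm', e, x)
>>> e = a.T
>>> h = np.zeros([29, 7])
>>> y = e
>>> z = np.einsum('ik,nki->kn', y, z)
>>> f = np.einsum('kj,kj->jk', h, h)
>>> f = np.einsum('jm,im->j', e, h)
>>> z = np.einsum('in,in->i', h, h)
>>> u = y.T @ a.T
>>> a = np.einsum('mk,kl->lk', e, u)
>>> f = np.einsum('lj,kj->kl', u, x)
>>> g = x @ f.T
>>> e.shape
(3, 7)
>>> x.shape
(3, 7)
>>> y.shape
(3, 7)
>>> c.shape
()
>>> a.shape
(7, 7)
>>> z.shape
(29,)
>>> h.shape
(29, 7)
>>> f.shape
(3, 7)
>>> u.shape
(7, 7)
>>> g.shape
(3, 3)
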